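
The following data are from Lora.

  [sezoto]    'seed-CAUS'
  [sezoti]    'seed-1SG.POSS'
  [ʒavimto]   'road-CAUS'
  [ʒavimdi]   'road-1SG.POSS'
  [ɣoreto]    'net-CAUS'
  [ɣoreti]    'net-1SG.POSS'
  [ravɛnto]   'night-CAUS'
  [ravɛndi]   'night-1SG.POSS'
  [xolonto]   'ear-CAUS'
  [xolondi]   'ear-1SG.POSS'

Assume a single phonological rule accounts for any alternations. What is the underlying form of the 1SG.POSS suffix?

/-di/

The 1SG.POSS morpheme has two allomorphs, [-di] and [-ti].
By contrast the CAUS suffix keeps its initial [t] throughout — that segment must be underlying.
The 1SG.POSS suffix is therefore /-di/ underlyingly, with post-vocalic devoicing: voiced stops become voiceless after a vowel.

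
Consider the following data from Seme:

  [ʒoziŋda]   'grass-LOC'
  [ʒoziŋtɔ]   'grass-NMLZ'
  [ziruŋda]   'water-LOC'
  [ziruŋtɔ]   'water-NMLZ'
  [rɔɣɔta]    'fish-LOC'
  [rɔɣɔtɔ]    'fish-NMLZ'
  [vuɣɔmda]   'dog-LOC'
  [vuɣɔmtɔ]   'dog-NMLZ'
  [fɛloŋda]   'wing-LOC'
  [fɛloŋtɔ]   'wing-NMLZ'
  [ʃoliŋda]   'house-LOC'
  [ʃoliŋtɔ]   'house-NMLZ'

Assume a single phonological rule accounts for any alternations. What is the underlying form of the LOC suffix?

/-da/

The LOC suffix surfaces as [-da] and [-ta], depending on the final segment of the stem.
The NMLZ suffix, which begins with [t], is invariant after every stem; so [t] is not altered by any rule here.
So the underlying form is /-da/, and voiced stops become voiceless after a vowel.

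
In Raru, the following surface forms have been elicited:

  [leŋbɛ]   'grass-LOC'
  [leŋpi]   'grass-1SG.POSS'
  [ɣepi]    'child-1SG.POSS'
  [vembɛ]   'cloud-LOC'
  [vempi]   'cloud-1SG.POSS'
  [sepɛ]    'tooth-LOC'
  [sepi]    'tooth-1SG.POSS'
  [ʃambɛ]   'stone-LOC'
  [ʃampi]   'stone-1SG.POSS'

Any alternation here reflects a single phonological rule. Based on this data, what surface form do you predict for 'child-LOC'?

The LOC suffix surfaces as [-bɛ] and [-pɛ], depending on the final segment of the stem.
The 1SG.POSS suffix, which begins with [p], is invariant after every stem; so [p] is not altered by any rule here.
So the underlying form is /-bɛ/, and voiced stops become voiceless after a vowel.
After 'child', which ends in a vowel, the suffix surfaces as [-pɛ], giving [ɣepɛ].

[ɣepɛ]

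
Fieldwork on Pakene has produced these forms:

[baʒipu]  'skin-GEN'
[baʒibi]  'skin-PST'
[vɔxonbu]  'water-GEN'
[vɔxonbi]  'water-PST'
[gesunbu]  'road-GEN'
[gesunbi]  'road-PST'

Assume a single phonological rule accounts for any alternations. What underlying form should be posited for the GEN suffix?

The GEN morpheme has two allomorphs, [-bu] and [-pu].
The PST suffix, which begins with [b], is invariant after every stem; so [b] is not altered by any rule here.
The GEN suffix is therefore /-pu/ underlyingly, with post-nasal voicing: voiceless stops become voiced after a nasal.

/-pu/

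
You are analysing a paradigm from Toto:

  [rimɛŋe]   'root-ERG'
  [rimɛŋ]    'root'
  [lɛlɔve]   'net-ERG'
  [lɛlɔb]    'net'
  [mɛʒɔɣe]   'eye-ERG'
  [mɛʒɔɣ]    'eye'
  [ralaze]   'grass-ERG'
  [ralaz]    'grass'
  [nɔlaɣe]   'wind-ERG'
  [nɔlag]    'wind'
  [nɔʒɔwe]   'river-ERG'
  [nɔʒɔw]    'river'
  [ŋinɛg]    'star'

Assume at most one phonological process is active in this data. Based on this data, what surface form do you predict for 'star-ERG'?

[ŋinɛɣe]

In [nɔlaɣe] and [nɔlag] the final segment of 'wind' alternates: [ɣ] ~ [g].
But 'eye' keeps [ɣ] in both environments ([mɛʒɔɣe], [mɛʒɔɣ]), so there is no rule changing /ɣ/ to [g] in isolation.
The alternation reflects intervocalic spirantization: voiced stops become fricatives between vowels. /g/ is underlying.
From [ŋinɛg] the stem 'star' is /ŋinɛg/; between vowels this yields [ŋinɛɣe].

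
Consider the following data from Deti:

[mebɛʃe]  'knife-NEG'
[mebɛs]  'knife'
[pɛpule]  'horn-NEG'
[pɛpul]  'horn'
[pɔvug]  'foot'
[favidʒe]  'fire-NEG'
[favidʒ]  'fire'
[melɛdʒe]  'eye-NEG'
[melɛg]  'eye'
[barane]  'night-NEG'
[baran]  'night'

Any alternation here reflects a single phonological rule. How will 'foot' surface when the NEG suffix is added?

The stem for 'eye' ends in [dʒ] in [melɛdʒe] but [g] in [melɛg].
If /dʒ/ were underlying and a rule turned it into [g] in isolation, 'fire' would also alternate; but it has [dʒ] in both [favidʒe] and [favidʒ].
The underlying segment must be /g/; /g/ and /s/ become palato-alveolar [dʒ] and [ʃ] before a front vowel, yielding [dʒ] there.
The one attested form of 'foot', [pɔvug], shows underlying /pɔvug/. Applying the same rule before a front vowel gives [pɔvudʒe].

[pɔvudʒe]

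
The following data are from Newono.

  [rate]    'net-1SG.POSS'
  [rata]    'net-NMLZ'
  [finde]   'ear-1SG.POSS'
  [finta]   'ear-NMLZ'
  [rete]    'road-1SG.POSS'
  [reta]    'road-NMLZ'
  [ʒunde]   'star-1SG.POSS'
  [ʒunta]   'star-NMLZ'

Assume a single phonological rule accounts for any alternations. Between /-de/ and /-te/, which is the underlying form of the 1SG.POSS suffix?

/-de/

The 1SG.POSS morpheme has two allomorphs, [-de] and [-te].
By contrast the NMLZ suffix keeps its initial [t] throughout — that segment must be underlying.
So the underlying form is /-de/, and voiced stops become voiceless after a vowel.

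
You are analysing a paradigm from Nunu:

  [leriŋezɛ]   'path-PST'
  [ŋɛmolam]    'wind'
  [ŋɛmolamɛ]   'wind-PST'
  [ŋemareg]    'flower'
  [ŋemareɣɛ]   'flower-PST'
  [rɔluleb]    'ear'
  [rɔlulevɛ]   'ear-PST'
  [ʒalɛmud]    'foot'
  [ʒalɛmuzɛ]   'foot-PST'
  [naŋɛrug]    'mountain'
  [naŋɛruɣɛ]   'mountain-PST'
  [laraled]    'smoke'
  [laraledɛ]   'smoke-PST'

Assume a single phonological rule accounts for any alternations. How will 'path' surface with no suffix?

In [ʒalɛmud] and [ʒalɛmuzɛ] the final segment of 'foot' alternates: [d] ~ [z].
But 'smoke' keeps [d] in both environments ([laraled], [laraledɛ]), so there is no rule changing /d/ to [z] before the PST suffix.
The alternation reflects word-final hardening: voiced fricatives become stops word-finally. /z/ is underlying.
The one attested form of 'path', [leriŋezɛ], shows underlying /leriŋez/. Applying the same rule word-finally gives [leriŋed].

[leriŋed]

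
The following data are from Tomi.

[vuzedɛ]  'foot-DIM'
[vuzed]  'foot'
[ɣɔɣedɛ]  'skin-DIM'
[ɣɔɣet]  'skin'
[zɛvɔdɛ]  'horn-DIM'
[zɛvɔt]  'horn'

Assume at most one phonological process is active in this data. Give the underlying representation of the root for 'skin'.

/ɣɔɣet/

'skin' shows [d] ~ [t] at the end of the stem ([ɣɔɣedɛ] vs [ɣɔɣet]).
The stem 'foot' ([vuzedɛ], [vuzed]) shows [d] unchanged in both environments, so [d] cannot be basic with [t] derived in isolation.
Therefore /t/ is basic and [d] is derived by intervocalic voicing (voiceless stops become voiced between vowels).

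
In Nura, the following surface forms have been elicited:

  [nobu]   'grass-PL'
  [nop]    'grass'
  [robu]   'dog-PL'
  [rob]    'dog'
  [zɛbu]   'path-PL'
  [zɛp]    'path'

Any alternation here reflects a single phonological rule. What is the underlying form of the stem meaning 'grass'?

The root 'grass' surfaces as [nobu] and [nop], with a stem-final [b] ~ [p] alternation.
If /b/ were underlying and a rule turned it into [p] in isolation, 'dog' would also alternate; but it has [b] in both [robu] and [rob].
The alternation reflects intervocalic voicing: voiceless stops become voiced between vowels. /p/ is underlying.
The underlying form of 'grass' is therefore /nop/.

/nop/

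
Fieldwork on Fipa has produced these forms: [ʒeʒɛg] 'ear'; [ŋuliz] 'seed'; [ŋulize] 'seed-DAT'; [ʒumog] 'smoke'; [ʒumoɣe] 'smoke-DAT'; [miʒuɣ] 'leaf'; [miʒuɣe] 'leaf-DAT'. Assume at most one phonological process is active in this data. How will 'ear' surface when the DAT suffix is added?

The root 'smoke' surfaces as [ʒumog] and [ʒumoɣe], with a stem-final [g] ~ [ɣ] alternation.
If /ɣ/ were underlying and a rule turned it into [g] in isolation, 'leaf' would also alternate; but it has [ɣ] in both [miʒuɣ] and [miʒuɣe].
Therefore /g/ is basic and [ɣ] is derived by intervocalic spirantization (voiced stops become fricatives between vowels).
The one attested form of 'ear', [ʒeʒɛg], shows underlying /ʒeʒɛg/. Applying the same rule between vowels gives [ʒeʒɛɣe].

[ʒeʒɛɣe]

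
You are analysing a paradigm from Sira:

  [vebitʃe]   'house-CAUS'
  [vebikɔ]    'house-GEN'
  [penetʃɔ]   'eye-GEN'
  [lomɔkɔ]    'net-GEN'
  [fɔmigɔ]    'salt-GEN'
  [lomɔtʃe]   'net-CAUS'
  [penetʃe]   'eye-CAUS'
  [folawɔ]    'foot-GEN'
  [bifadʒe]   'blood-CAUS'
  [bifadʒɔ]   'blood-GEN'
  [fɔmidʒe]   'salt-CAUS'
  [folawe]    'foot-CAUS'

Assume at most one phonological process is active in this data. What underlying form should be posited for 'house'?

/vebik/

The stem for 'house' ends in [k] in [vebikɔ] but [tʃ] in [vebitʃe].
If /tʃ/ were underlying and a rule turned it into [k] before the GEN suffix, 'eye' would also alternate; but it has [tʃ] in both [penetʃɔ] and [penetʃe].
So /k/ is underlying, and a rule of palatalization before a front vowel — /k/ and /g/ become palato-alveolar [tʃ] and [dʒ] before a front vowel — gives [tʃ].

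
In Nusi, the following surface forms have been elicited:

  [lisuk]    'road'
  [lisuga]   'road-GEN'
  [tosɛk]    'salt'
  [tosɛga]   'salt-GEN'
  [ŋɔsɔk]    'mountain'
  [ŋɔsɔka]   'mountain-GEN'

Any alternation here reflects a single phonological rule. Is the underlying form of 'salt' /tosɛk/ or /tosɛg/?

In [tosɛk] and [tosɛga] the final segment of 'salt' alternates: [k] ~ [g].
The stem 'mountain' ([ŋɔsɔk], [ŋɔsɔka]) shows [k] unchanged in both environments, so [k] cannot be basic with [g] derived before the GEN suffix.
So /g/ is underlying, and a rule of word-final obstruent devoicing — voiced obstruents become voiceless word-finally — gives [k].

/tosɛg/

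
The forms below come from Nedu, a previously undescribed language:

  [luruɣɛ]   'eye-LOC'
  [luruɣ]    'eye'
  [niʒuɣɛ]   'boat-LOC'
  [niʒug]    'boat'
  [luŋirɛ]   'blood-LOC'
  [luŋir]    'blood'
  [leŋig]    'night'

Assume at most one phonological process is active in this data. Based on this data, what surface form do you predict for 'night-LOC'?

In [niʒuɣɛ] and [niʒug] the final segment of 'boat' alternates: [ɣ] ~ [g].
If /ɣ/ were underlying and a rule turned it into [g] in isolation, 'eye' would also alternate; but it has [ɣ] in both [luruɣɛ] and [luruɣ].
The alternation reflects intervocalic spirantization: voiced stops become fricatives between vowels. /g/ is underlying.
The one attested form of 'night', [leŋig], shows underlying /leŋig/. Applying the same rule between vowels gives [leŋiɣɛ].

[leŋiɣɛ]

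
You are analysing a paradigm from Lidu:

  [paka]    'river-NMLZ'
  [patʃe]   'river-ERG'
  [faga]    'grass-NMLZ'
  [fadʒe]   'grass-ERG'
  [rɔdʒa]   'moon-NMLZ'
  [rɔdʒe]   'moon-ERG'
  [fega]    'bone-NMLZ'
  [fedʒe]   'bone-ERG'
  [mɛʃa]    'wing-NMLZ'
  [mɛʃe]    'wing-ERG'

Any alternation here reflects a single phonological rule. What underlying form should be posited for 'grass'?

In [faga] and [fadʒe] the final segment of 'grass' alternates: [g] ~ [dʒ].
The stem 'moon' ([rɔdʒa], [rɔdʒe]) shows [dʒ] unchanged in both environments, so [dʒ] cannot be basic with [g] derived before the NMLZ suffix.
The alternation reflects palatalization before a front vowel: /k/ and /g/ become palato-alveolar [tʃ] and [dʒ] before a front vowel. /g/ is underlying.

/fag/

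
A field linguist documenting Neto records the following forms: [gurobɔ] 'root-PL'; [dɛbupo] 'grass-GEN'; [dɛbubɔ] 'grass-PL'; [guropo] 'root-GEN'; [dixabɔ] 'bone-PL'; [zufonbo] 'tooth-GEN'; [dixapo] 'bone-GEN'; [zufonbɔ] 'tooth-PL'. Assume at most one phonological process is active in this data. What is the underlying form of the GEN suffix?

The GEN morpheme has two allomorphs, [-bo] and [-po].
By contrast the PL suffix keeps its initial [b] throughout — that segment must be underlying.
So the underlying form is /-po/, and voiceless stops become voiced after a nasal.

/-po/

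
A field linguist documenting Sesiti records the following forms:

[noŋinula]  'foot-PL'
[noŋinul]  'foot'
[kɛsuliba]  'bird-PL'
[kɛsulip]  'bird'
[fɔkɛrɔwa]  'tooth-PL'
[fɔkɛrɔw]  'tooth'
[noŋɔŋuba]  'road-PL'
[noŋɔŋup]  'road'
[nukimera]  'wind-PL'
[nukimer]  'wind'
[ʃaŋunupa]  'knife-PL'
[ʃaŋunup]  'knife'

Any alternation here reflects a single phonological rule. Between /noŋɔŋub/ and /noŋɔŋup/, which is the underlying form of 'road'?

The stem for 'road' ends in [b] in [noŋɔŋuba] but [p] in [noŋɔŋup].
But 'knife' keeps [p] in both environments ([ʃaŋunupa], [ʃaŋunup]), so there is no rule changing /p/ to [b] before the PL suffix.
The alternation reflects word-final obstruent devoicing: voiced obstruents become voiceless word-finally. /b/ is underlying.

/noŋɔŋub/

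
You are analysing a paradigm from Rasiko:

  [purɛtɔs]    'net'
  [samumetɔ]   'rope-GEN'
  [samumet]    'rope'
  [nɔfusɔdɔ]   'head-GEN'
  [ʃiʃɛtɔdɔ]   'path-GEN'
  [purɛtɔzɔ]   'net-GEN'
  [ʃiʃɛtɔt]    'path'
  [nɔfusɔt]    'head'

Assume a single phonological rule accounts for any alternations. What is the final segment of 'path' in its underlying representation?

/d/

The stem for 'path' ends in [t] in [ʃiʃɛtɔt] but [d] in [ʃiʃɛtɔdɔ].
If /t/ were underlying and a rule turned it into [d] before the GEN suffix, 'rope' would also alternate; but it has [t] in both [samumet] and [samumetɔ].
So /d/ is underlying, and a rule of word-final obstruent devoicing — voiced obstruents become voiceless word-finally — gives [t].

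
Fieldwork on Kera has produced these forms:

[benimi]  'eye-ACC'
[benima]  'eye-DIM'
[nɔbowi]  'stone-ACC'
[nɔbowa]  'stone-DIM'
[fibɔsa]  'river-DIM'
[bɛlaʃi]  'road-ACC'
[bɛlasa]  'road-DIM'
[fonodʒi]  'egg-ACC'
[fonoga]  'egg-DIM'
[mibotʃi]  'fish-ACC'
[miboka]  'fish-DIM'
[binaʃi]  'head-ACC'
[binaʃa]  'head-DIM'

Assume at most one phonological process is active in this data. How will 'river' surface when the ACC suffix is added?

'road' shows [ʃ] ~ [s] at the end of the stem ([bɛlaʃi] vs [bɛlasa]).
Compare 'head', with invariant [ʃ] in [binaʃi] and [binaʃa]: an analysis with underlying /ʃ/ and a rule producing [s] before the DIM suffix would wrongly predict alternation here too.
So /s/ is underlying, and a rule of palatalization before a front vowel — /k/, /g/ and /s/ become palato-alveolar [tʃ], [dʒ] and [ʃ] before a front vowel — gives [ʃ].
The one attested form of 'river', [fibɔsa], shows underlying /fibɔs/. Applying the same rule before a front vowel gives [fibɔʃi].

[fibɔʃi]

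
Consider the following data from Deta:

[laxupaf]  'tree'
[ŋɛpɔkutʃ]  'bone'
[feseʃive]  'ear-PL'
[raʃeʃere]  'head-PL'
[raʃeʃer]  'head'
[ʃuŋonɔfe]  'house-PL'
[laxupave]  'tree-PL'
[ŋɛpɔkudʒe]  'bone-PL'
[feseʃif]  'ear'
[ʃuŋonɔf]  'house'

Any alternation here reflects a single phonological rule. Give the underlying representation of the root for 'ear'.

The root 'ear' surfaces as [feseʃive] and [feseʃif], with a stem-final [v] ~ [f] alternation.
Compare 'house', with invariant [f] in [ʃuŋonɔfe] and [ʃuŋonɔf]: an analysis with underlying /f/ and a rule producing [v] before the PL suffix would wrongly predict alternation here too.
The alternation reflects word-final obstruent devoicing: voiced obstruents become voiceless word-finally. /v/ is underlying.

/feseʃiv/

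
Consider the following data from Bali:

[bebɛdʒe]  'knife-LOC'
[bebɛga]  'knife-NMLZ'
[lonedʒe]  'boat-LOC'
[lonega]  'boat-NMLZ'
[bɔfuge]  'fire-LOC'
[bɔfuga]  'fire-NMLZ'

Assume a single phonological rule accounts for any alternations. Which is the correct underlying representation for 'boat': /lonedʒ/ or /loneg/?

'boat' shows [dʒ] ~ [g] at the end of the stem ([lonedʒe] vs [lonega]).
If /g/ were underlying and a rule turned it into [dʒ] before the LOC suffix, 'fire' would also alternate; but it has [g] in both [bɔfuge] and [bɔfuga].
The underlying segment must be /dʒ/; palato-alveolar /dʒ/ becomes [g] when no front vowel follows, yielding [g] there.

/lonedʒ/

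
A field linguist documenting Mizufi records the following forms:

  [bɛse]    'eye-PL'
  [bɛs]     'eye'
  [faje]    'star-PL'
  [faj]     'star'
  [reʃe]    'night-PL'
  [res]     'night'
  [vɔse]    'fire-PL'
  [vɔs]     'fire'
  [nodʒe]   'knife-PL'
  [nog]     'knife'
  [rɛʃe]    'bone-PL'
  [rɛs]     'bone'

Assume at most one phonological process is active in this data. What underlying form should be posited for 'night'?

'night' shows [ʃ] ~ [s] at the end of the stem ([reʃe] vs [res]).
If /s/ were underlying and a rule turned it into [ʃ] before the PL suffix, 'fire' would also alternate; but it has [s] in both [vɔse] and [vɔs].
Therefore /ʃ/ is basic and [s] is derived by depalatalization (palato-alveolar /dʒ/ and /ʃ/ become [g] and [s] when no front vowel follows).
Hence 'night' is /reʃ/ underlyingly.

/reʃ/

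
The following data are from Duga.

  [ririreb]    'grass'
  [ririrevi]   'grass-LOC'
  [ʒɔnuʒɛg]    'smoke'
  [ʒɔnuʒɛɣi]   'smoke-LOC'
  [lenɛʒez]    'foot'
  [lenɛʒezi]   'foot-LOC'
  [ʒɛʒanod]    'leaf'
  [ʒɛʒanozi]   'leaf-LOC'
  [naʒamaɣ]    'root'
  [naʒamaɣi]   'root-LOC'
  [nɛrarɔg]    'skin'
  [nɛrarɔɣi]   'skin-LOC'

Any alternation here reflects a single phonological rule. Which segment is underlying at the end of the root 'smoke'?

/g/

'smoke' shows [g] ~ [ɣ] at the end of the stem ([ʒɔnuʒɛg] vs [ʒɔnuʒɛɣi]).
If /ɣ/ were underlying and a rule turned it into [g] in isolation, 'root' would also alternate; but it has [ɣ] in both [naʒamaɣ] and [naʒamaɣi].
So /g/ is underlying, and a rule of intervocalic spirantization — voiced stops become fricatives between vowels — gives [ɣ].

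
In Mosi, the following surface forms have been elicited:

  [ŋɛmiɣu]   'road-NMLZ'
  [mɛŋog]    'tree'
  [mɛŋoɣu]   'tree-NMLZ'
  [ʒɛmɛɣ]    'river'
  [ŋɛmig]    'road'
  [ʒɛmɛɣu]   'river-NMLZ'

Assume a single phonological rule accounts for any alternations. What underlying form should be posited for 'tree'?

The stem for 'tree' ends in [g] in [mɛŋog] but [ɣ] in [mɛŋoɣu].
If /ɣ/ were underlying and a rule turned it into [g] in isolation, 'river' would also alternate; but it has [ɣ] in both [ʒɛmɛɣ] and [ʒɛmɛɣu].
The alternation reflects intervocalic spirantization: voiced stops become fricatives between vowels. /g/ is underlying.
The underlying form of 'tree' is therefore /mɛŋog/.

/mɛŋog/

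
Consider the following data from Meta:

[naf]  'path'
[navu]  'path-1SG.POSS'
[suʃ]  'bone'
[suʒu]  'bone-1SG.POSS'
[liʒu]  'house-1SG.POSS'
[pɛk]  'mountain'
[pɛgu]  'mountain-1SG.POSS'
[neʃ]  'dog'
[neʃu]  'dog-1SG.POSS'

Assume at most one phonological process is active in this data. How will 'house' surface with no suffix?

[liʃ]

'bone' shows [ʃ] ~ [ʒ] at the end of the stem ([suʃ] vs [suʒu]).
But 'dog' keeps [ʃ] in both environments ([neʃ], [neʃu]), so there is no rule changing /ʃ/ to [ʒ] before the 1SG.POSS suffix.
The underlying segment must be /ʒ/; voiced obstruents become voiceless word-finally, yielding [ʃ] there.
The one attested form of 'house', [liʒu], shows underlying /liʒ/. Applying the same rule word-finally gives [liʃ].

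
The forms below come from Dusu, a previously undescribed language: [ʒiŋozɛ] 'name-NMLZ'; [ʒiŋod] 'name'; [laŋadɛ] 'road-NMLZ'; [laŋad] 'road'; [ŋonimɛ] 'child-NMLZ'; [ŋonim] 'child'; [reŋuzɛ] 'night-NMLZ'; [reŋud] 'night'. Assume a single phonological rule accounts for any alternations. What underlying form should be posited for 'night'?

'night' shows [z] ~ [d] at the end of the stem ([reŋuzɛ] vs [reŋud]).
Compare 'road', with invariant [d] in [laŋadɛ] and [laŋad]: an analysis with underlying /d/ and a rule producing [z] before the NMLZ suffix would wrongly predict alternation here too.
The alternation reflects word-final hardening: voiced fricatives become stops word-finally. /z/ is underlying.
Hence 'night' is /reŋuz/ underlyingly.

/reŋuz/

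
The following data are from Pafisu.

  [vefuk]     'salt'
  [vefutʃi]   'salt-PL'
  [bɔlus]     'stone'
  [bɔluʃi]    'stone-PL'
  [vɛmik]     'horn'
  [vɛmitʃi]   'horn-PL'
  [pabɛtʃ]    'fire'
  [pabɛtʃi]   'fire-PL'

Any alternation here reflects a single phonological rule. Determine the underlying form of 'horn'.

The root 'horn' surfaces as [vɛmik] and [vɛmitʃi], with a stem-final [k] ~ [tʃ] alternation.
But 'fire' keeps [tʃ] in both environments ([pabɛtʃ], [pabɛtʃi]), so there is no rule changing /tʃ/ to [k] in isolation.
So /k/ is underlying, and a rule of palatalization before a front vowel — /k/ and /s/ become palato-alveolar [tʃ] and [ʃ] before a front vowel — gives [tʃ].
Hence 'horn' is /vɛmik/ underlyingly.

/vɛmik/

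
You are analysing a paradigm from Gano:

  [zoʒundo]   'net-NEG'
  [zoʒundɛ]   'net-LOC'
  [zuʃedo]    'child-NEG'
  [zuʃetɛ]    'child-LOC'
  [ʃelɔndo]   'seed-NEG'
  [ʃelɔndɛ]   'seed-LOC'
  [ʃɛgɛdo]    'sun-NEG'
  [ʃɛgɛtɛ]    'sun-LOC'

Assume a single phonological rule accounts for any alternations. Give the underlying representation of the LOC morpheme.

The LOC morpheme has two allomorphs, [-dɛ] and [-tɛ].
By contrast the NEG suffix keeps its initial [d] throughout — that segment must be underlying.
The LOC suffix is therefore /-tɛ/ underlyingly, with post-nasal voicing: voiceless stops become voiced after a nasal.

/-tɛ/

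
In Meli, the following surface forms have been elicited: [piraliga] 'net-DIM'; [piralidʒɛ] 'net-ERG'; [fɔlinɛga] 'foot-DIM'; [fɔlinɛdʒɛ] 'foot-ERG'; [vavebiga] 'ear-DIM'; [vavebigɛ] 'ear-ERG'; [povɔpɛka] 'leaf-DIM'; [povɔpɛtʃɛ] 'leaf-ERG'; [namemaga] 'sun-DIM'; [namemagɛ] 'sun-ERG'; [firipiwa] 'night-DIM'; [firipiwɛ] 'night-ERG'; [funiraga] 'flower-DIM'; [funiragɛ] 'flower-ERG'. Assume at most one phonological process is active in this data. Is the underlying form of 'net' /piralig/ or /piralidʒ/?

/piralidʒ/

In [piraliga] and [piralidʒɛ] the final segment of 'net' alternates: [g] ~ [dʒ].
If /g/ were underlying and a rule turned it into [dʒ] before the ERG suffix, 'flower' would also alternate; but it has [g] in both [funiraga] and [funiragɛ].
Therefore /dʒ/ is basic and [g] is derived by depalatalization (palato-alveolar /tʃ/ and /dʒ/ become [k] and [g] when no front vowel follows).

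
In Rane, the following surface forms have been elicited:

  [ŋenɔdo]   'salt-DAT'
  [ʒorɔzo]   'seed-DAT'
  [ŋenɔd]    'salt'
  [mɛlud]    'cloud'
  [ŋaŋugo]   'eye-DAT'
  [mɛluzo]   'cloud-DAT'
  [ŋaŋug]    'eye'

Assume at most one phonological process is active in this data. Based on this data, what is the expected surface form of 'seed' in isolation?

[ʒorɔd]

The stem for 'cloud' ends in [d] in [mɛlud] but [z] in [mɛluzo].
If /d/ were underlying and a rule turned it into [z] before the DAT suffix, 'salt' would also alternate; but it has [d] in both [ŋenɔd] and [ŋenɔdo].
Therefore /z/ is basic and [d] is derived by word-final hardening (voiced fricatives become stops word-finally).
From [ʒorɔzo] the stem 'seed' is /ʒorɔz/; word-finally this yields [ʒorɔd].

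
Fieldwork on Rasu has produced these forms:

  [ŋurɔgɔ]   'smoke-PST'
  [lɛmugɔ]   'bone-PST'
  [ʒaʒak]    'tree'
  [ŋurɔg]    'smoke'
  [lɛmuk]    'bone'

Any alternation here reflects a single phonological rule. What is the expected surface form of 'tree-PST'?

[ʒaʒagɔ]

In [lɛmugɔ] and [lɛmuk] the final segment of 'bone' alternates: [g] ~ [k].
If /g/ were underlying and a rule turned it into [k] in isolation, 'smoke' would also alternate; but it has [g] in both [ŋurɔgɔ] and [ŋurɔg].
Therefore /k/ is basic and [g] is derived by intervocalic voicing (voiceless stops become voiced between vowels).
From [ʒaʒak] the stem 'tree' is /ʒaʒak/; between vowels this yields [ʒaʒagɔ].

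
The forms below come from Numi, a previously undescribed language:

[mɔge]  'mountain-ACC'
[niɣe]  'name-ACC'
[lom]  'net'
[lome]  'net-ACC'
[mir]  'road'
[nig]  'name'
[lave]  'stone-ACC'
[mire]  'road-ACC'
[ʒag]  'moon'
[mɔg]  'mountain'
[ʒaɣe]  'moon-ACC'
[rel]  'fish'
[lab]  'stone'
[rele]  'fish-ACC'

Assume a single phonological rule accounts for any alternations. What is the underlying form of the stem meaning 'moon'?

/ʒaɣ/

The root 'moon' surfaces as [ʒaɣe] and [ʒag], with a stem-final [ɣ] ~ [g] alternation.
If /g/ were underlying and a rule turned it into [ɣ] before the ACC suffix, 'mountain' would also alternate; but it has [g] in both [mɔge] and [mɔg].
So /ɣ/ is underlying, and a rule of word-final hardening — voiced fricatives become stops word-finally — gives [g].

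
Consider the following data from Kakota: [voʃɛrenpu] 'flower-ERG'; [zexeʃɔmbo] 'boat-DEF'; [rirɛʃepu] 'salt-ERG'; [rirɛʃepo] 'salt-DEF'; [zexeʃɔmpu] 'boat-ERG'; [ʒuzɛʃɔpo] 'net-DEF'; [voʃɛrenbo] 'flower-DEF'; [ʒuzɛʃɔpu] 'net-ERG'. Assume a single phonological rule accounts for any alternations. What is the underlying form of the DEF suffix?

/-bo/

The DEF morpheme has two allomorphs, [-bo] and [-po].
By contrast the ERG suffix keeps its initial [p] throughout — that segment must be underlying.
The DEF suffix is therefore /-bo/ underlyingly, with post-vocalic devoicing: voiced stops become voiceless after a vowel.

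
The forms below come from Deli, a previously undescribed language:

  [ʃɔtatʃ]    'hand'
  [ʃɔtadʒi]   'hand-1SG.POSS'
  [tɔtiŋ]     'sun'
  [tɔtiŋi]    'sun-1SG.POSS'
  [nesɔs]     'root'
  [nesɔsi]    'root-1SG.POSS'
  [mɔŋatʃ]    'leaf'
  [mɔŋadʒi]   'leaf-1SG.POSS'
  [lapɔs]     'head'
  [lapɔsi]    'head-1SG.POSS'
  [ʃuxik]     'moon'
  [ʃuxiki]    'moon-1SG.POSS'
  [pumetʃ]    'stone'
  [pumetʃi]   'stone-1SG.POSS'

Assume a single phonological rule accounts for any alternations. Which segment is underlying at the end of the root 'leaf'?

/dʒ/

The root 'leaf' surfaces as [mɔŋatʃ] and [mɔŋadʒi], with a stem-final [tʃ] ~ [dʒ] alternation.
But 'stone' keeps [tʃ] in both environments ([pumetʃ], [pumetʃi]), so there is no rule changing /tʃ/ to [dʒ] before the 1SG.POSS suffix.
The alternation reflects word-final obstruent devoicing: voiced obstruents become voiceless word-finally. /dʒ/ is underlying.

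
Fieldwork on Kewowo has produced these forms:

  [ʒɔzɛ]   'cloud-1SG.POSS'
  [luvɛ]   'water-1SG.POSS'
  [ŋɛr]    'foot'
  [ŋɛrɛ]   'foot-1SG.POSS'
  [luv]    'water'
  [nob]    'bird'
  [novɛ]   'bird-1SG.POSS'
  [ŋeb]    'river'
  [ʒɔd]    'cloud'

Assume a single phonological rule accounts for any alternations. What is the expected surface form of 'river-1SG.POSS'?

[ŋevɛ]

In [nob] and [novɛ] the final segment of 'bird' alternates: [b] ~ [v].
The stem 'water' ([luv], [luvɛ]) shows [v] unchanged in both environments, so [v] cannot be basic with [b] derived in isolation.
So /b/ is underlying, and a rule of intervocalic spirantization — voiced stops become fricatives between vowels — gives [v].
From [ŋeb] the stem 'river' is /ŋeb/; between vowels this yields [ŋevɛ].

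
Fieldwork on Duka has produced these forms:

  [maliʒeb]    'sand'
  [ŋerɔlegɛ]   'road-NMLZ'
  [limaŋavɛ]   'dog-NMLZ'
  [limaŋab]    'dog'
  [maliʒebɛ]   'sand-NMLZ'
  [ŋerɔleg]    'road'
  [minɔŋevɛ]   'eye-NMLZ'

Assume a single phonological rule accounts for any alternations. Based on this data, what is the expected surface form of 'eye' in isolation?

In [limaŋab] and [limaŋavɛ] the final segment of 'dog' alternates: [b] ~ [v].
If /b/ were underlying and a rule turned it into [v] before the NMLZ suffix, 'sand' would also alternate; but it has [b] in both [maliʒeb] and [maliʒebɛ].
So /v/ is underlying, and a rule of word-final hardening — voiced fricatives become stops word-finally — gives [b].
From [minɔŋevɛ] the stem 'eye' is /minɔŋev/; word-finally this yields [minɔŋeb].

[minɔŋeb]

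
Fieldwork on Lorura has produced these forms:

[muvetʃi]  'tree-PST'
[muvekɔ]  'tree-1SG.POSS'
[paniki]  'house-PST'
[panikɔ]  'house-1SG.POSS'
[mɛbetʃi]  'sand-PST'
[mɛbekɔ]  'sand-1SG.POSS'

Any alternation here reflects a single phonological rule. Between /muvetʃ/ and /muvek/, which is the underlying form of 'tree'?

The root 'tree' surfaces as [muvetʃi] and [muvekɔ], with a stem-final [tʃ] ~ [k] alternation.
If /k/ were underlying and a rule turned it into [tʃ] before the PST suffix, 'house' would also alternate; but it has [k] in both [paniki] and [panikɔ].
The alternation reflects depalatalization: palato-alveolar /tʃ/ becomes [k] when no front vowel follows. /tʃ/ is underlying.

/muvetʃ/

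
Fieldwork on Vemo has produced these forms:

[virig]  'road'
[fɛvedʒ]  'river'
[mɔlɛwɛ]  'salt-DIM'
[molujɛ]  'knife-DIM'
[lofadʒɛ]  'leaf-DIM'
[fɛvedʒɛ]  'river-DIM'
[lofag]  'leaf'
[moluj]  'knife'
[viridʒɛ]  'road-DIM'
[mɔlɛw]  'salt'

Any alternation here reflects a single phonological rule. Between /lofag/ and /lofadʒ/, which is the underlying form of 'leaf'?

The stem for 'leaf' ends in [dʒ] in [lofadʒɛ] but [g] in [lofag].
Compare 'river', with invariant [dʒ] in [fɛvedʒɛ] and [fɛvedʒ]: an analysis with underlying /dʒ/ and a rule producing [g] in isolation would wrongly predict alternation here too.
The underlying segment must be /g/; /g/ becomes palato-alveolar [dʒ] before a front vowel, yielding [dʒ] there.

/lofag/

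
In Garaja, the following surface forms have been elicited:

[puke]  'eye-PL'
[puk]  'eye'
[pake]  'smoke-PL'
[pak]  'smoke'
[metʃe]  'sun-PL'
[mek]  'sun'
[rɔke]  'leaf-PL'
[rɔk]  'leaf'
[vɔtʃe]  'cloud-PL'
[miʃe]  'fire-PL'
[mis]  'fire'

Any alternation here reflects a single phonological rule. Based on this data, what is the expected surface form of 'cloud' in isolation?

[vɔk]

'sun' shows [tʃ] ~ [k] at the end of the stem ([metʃe] vs [mek]).
Compare 'eye', with invariant [k] in [puke] and [puk]: an analysis with underlying /k/ and a rule producing [tʃ] before the PL suffix would wrongly predict alternation here too.
The underlying segment must be /tʃ/; palato-alveolar /tʃ/ and /ʃ/ become [k] and [s] when no front vowel follows, yielding [k] there.
The one attested form of 'cloud', [vɔtʃe], shows underlying /vɔtʃ/. Applying the same rule when no front vowel follows gives [vɔk].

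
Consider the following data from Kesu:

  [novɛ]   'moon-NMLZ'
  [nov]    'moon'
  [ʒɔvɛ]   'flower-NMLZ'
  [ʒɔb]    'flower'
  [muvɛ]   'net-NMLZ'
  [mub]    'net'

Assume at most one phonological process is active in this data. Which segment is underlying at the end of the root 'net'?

'net' shows [v] ~ [b] at the end of the stem ([muvɛ] vs [mub]).
Compare 'moon', with invariant [v] in [novɛ] and [nov]: an analysis with underlying /v/ and a rule producing [b] in isolation would wrongly predict alternation here too.
The alternation reflects intervocalic spirantization: voiced stops become fricatives between vowels. /b/ is underlying.

/b/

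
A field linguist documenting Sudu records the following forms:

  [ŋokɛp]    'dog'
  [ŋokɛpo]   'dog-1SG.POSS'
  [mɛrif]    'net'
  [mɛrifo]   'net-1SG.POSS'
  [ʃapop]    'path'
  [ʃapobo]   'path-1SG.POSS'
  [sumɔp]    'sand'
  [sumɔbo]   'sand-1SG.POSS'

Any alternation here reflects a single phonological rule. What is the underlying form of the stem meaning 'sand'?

The root 'sand' surfaces as [sumɔp] and [sumɔbo], with a stem-final [p] ~ [b] alternation.
Compare 'dog', with invariant [p] in [ŋokɛp] and [ŋokɛpo]: an analysis with underlying /p/ and a rule producing [b] before the 1SG.POSS suffix would wrongly predict alternation here too.
The underlying segment must be /b/; voiced obstruents become voiceless word-finally, yielding [p] there.
So 'sand' = /sumɔb/.

/sumɔb/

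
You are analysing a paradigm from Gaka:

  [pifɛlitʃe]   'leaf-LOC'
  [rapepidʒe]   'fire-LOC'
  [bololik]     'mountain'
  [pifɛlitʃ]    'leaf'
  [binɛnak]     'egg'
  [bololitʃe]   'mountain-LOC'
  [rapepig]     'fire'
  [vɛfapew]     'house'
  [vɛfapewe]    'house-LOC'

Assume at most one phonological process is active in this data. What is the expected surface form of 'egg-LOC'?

'mountain' shows [tʃ] ~ [k] at the end of the stem ([bololitʃe] vs [bololik]).
Compare 'leaf', with invariant [tʃ] in [pifɛlitʃe] and [pifɛlitʃ]: an analysis with underlying /tʃ/ and a rule producing [k] in isolation would wrongly predict alternation here too.
So /k/ is underlying, and a rule of palatalization before a front vowel — /k/ and /g/ become palato-alveolar [tʃ] and [dʒ] before a front vowel — gives [tʃ].
The one attested form of 'egg', [binɛnak], shows underlying /binɛnak/. Applying the same rule before a front vowel gives [binɛnatʃe].

[binɛnatʃe]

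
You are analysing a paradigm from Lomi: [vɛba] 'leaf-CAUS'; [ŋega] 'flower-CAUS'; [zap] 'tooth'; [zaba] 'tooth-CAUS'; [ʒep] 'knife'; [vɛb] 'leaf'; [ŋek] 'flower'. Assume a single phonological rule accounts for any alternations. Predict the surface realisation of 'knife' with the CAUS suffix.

[ʒeba]

In [zap] and [zaba] the final segment of 'tooth' alternates: [p] ~ [b].
But 'leaf' keeps [b] in both environments ([vɛb], [vɛba]), so there is no rule changing /b/ to [p] in isolation.
The underlying segment must be /p/; voiceless stops become voiced between vowels, yielding [b] there.
From [ʒep] the stem 'knife' is /ʒep/; between vowels this yields [ʒeba].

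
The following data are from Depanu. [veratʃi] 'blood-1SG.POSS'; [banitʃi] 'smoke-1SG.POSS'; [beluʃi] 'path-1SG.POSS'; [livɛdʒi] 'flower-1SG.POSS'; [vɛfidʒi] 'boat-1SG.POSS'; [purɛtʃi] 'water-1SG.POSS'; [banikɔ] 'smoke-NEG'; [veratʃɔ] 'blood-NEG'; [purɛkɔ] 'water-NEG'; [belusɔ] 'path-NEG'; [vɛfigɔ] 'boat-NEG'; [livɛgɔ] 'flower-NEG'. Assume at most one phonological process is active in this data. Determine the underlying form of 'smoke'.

'smoke' shows [tʃ] ~ [k] at the end of the stem ([banitʃi] vs [banikɔ]).
The stem 'blood' ([veratʃi], [veratʃɔ]) shows [tʃ] unchanged in both environments, so [tʃ] cannot be basic with [k] derived before the NEG suffix.
Therefore /k/ is basic and [tʃ] is derived by palatalization before a front vowel (/k/, /g/ and /s/ become palato-alveolar [tʃ], [dʒ] and [ʃ] before a front vowel).

/banik/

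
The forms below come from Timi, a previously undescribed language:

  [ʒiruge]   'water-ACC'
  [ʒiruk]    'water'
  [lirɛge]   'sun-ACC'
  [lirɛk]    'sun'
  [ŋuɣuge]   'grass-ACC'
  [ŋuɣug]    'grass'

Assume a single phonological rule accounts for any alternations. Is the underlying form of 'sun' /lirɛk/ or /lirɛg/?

/lirɛk/

The root 'sun' surfaces as [lirɛge] and [lirɛk], with a stem-final [g] ~ [k] alternation.
Compare 'grass', with invariant [g] in [ŋuɣuge] and [ŋuɣug]: an analysis with underlying /g/ and a rule producing [k] in isolation would wrongly predict alternation here too.
The underlying segment must be /k/; voiceless stops become voiced between vowels, yielding [g] there.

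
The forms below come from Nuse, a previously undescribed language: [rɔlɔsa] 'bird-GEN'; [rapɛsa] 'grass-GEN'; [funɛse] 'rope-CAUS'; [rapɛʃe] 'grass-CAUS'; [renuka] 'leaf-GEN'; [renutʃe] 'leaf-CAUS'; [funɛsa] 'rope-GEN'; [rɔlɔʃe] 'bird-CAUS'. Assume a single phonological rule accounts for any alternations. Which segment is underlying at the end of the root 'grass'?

The stem for 'grass' ends in [s] in [rapɛsa] but [ʃ] in [rapɛʃe].
But 'rope' keeps [s] in both environments ([funɛsa], [funɛse]), so there is no rule changing /s/ to [ʃ] before the CAUS suffix.
The alternation reflects depalatalization: palato-alveolar /tʃ/ and /ʃ/ become [k] and [s] when no front vowel follows. /ʃ/ is underlying.

/ʃ/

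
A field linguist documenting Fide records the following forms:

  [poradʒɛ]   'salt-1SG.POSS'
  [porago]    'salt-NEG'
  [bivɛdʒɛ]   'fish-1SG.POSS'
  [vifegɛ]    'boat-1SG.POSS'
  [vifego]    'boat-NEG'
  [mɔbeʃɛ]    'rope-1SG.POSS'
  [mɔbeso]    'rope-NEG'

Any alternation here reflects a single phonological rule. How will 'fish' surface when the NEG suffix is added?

[bivɛgo]

The stem for 'salt' ends in [dʒ] in [poradʒɛ] but [g] in [porago].
Compare 'boat', with invariant [g] in [vifegɛ] and [vifego]: an analysis with underlying /g/ and a rule producing [dʒ] before the 1SG.POSS suffix would wrongly predict alternation here too.
So /dʒ/ is underlying, and a rule of depalatalization — palato-alveolar /dʒ/ and /ʃ/ become [g] and [s] when no front vowel follows — gives [g].
The one attested form of 'fish', [bivɛdʒɛ], shows underlying /bivɛdʒ/. Applying the same rule when no front vowel follows gives [bivɛgo].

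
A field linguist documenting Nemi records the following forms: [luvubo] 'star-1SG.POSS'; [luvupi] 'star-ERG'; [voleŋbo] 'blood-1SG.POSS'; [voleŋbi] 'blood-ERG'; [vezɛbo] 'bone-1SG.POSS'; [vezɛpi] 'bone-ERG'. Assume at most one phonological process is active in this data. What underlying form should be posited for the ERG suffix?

/-pi/

The ERG suffix surfaces as [-bi] and [-pi], depending on the final segment of the stem.
By contrast the 1SG.POSS suffix keeps its initial [b] throughout — that segment must be underlying.
The ERG suffix is therefore /-pi/ underlyingly, with post-nasal voicing: voiceless stops become voiced after a nasal.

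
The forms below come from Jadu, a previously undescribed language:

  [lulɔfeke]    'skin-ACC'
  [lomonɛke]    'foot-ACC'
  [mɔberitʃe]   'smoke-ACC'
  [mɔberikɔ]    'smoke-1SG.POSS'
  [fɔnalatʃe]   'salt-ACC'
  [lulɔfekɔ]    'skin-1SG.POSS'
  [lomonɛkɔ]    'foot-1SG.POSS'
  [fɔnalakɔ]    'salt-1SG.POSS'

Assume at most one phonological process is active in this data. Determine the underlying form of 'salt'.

The root 'salt' surfaces as [fɔnalakɔ] and [fɔnalatʃe], with a stem-final [k] ~ [tʃ] alternation.
But 'skin' keeps [k] in both environments ([lulɔfekɔ], [lulɔfeke]), so there is no rule changing /k/ to [tʃ] before the ACC suffix.
The alternation reflects depalatalization: palato-alveolar /tʃ/ becomes [k] when no front vowel follows. /tʃ/ is underlying.
So 'salt' = /fɔnalatʃ/.

/fɔnalatʃ/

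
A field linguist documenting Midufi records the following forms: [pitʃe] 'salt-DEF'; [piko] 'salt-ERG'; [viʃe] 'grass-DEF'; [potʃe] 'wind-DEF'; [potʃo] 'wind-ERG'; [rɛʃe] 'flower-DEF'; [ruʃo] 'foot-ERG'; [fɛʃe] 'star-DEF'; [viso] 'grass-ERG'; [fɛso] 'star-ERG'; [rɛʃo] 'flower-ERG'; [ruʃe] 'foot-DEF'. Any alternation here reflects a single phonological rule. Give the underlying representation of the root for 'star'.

/fɛs/

'star' shows [s] ~ [ʃ] at the end of the stem ([fɛso] vs [fɛʃe]).
If /ʃ/ were underlying and a rule turned it into [s] before the ERG suffix, 'flower' would also alternate; but it has [ʃ] in both [rɛʃo] and [rɛʃe].
Therefore /s/ is basic and [ʃ] is derived by palatalization before a front vowel (/k/ and /s/ become palato-alveolar [tʃ] and [ʃ] before a front vowel).
So 'star' = /fɛs/.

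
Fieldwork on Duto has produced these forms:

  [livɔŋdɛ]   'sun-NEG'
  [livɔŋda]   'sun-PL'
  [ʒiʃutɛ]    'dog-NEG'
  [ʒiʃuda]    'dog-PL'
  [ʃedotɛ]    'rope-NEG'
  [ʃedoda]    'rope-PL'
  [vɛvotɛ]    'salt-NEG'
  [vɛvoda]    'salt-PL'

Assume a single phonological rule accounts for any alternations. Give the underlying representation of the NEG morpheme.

/-tɛ/

The NEG morpheme has two allomorphs, [-dɛ] and [-tɛ].
By contrast the PL suffix keeps its initial [d] throughout — that segment must be underlying.
So the underlying form is /-tɛ/, and voiceless stops become voiced after a nasal.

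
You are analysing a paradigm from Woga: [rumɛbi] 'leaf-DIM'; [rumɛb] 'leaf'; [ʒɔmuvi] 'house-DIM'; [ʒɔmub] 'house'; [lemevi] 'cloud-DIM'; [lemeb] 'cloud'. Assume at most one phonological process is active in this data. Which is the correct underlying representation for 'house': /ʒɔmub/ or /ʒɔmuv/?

The root 'house' surfaces as [ʒɔmuvi] and [ʒɔmub], with a stem-final [v] ~ [b] alternation.
The stem 'leaf' ([rumɛbi], [rumɛb]) shows [b] unchanged in both environments, so [b] cannot be basic with [v] derived before the DIM suffix.
Therefore /v/ is basic and [b] is derived by word-final hardening (voiced fricatives become stops word-finally).

/ʒɔmuv/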